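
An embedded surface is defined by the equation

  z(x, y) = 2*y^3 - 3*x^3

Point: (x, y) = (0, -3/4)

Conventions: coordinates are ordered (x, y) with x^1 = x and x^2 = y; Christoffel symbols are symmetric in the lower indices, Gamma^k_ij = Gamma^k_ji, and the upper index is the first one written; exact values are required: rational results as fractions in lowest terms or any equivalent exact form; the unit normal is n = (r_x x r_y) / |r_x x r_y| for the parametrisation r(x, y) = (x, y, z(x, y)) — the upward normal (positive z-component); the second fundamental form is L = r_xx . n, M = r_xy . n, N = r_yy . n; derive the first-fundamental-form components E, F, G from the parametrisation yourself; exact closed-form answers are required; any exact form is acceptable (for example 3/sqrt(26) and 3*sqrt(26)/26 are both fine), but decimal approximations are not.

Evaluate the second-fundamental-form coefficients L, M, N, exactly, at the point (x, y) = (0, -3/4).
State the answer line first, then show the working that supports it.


Answer: L = 0, M = 0, N = -72*sqrt(793)/793

z_x = 0, z_y = 27/8, z_xx = 0, z_xy = 0, z_yy = -9
E = 1, F = 0, G = 793/64; answer radicand W^2 = 793/64
unnormalised second-form numerators: l = 0, m = 0, n = -9; L = l/sqrt(793/64), and similarly M = m/sqrt(W^2), N = n/sqrt(W^2)


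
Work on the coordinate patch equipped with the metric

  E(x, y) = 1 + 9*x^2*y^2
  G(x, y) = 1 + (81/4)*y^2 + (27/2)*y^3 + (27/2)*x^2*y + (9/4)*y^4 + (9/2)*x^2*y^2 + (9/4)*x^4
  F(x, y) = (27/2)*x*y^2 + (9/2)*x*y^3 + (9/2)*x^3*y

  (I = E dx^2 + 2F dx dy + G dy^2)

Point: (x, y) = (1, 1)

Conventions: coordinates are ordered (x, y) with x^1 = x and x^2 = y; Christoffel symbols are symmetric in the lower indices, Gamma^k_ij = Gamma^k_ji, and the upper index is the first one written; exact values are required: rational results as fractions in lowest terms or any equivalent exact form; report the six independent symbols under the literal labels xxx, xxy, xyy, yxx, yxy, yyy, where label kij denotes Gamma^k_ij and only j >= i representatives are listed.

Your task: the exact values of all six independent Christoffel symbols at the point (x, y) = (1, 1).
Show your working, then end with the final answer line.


E = 10, F = 45/2, G = 229/4 at the point
E_x = 18, E_y = 18, F_x = 63/2, F_y = 45, G_x = 45, G_y = 225/2
EG - F^2 = 265/4;  g^inv = (4/265) * [[229/4, -45/2], [-45/2, 10]]
first-kind symbols [ij,l] = (1/2)(d_i g_jl + d_j g_il - d_l g_ij): [xx,x] = E_x/2 = 9, [xx,y] = F_x - E_y/2 = 45/2, [xy,x] = E_y/2 = 9, [xy,y] = G_x/2 = 45/2, [yy,x] = F_y - G_x/2 = 45/2, [yy,y] = G_y/2 = 225/4
Gamma^x_ij = (G*[ij,x] - F*[ij,y])/(EG - F^2), Gamma^y_ij = (E*[ij,y] - F*[ij,x])/(EG - F^2)

Answer: Gamma_xxx = 36/265, Gamma_xxy = 36/265, Gamma_xyy = 18/53, Gamma_yxx = 18/53, Gamma_yxy = 18/53, Gamma_yyy = 45/53


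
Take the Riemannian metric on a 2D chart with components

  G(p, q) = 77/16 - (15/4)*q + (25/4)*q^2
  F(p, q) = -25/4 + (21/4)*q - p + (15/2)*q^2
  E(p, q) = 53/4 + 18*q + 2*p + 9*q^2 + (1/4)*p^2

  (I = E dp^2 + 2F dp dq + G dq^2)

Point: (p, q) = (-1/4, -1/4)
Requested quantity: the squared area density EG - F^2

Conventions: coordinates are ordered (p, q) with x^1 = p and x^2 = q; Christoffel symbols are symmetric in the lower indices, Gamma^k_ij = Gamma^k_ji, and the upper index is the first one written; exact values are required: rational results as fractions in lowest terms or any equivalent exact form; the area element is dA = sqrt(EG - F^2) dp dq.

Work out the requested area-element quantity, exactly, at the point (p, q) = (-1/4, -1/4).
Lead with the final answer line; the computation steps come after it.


Answer: EG - F^2 = 30201/4096

E = 565/64, F = -219/32, G = 393/64; EG - F^2 = 30201/4096


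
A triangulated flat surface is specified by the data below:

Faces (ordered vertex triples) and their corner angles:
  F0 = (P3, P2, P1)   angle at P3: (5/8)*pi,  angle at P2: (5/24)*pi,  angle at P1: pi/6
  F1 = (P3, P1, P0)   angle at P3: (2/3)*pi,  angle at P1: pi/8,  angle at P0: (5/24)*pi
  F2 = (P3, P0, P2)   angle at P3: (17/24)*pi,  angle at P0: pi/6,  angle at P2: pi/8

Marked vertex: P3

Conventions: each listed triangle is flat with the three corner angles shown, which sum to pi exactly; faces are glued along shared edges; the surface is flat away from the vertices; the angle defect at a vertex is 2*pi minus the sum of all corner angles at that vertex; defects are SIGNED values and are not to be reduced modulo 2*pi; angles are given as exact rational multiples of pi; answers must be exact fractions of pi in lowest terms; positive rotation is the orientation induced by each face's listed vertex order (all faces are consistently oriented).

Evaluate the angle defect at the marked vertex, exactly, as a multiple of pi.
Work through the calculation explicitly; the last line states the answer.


Sum of corner angles at P3: 2*pi
defect = 2*pi - 2*pi

Answer: defect(P3) = 0


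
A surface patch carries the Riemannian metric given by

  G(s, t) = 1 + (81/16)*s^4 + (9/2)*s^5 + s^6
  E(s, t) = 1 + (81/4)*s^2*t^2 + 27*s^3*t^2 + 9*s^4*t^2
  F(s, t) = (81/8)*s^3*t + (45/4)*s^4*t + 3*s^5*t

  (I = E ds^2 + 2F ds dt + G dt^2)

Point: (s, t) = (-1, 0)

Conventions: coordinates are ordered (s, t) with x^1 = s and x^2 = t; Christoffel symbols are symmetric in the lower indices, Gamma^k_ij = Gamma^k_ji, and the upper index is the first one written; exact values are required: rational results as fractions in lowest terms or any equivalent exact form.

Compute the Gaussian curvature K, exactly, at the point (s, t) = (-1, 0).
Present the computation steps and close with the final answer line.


E = 1, F = 0, G = 41/16, EG - F^2 = 41/16 at the point
E_s = 0, E_t = 0, F_s = 0, F_t = -15/8, G_s = -15/4, G_t = 0
E_tt = 9/2, F_st = 3/8, G_ss = 3/4
Using the Brioschi determinant formula for K from the metric derivatives:
M1 = [[-E_tt/2 + F_st - G_ss/2, E_s/2, F_s - E_t/2], [F_t - G_s/2, E, F], [G_t/2, F, G]] = [[-9/4, 0, 0], [0, 1, 0], [0, 0, 41/16]]; det M1 = -369/64
M2 = [[0, E_t/2, G_s/2], [E_t/2, E, F], [G_s/2, F, G]] = [[0, 0, -15/8], [0, 1, 0], [-15/8, 0, 41/16]]; det M2 = -225/64
det M1 - det M2 = -9/4; K = -9/4 / (41/16)^2 = -576/1681

Answer: K = -576/1681


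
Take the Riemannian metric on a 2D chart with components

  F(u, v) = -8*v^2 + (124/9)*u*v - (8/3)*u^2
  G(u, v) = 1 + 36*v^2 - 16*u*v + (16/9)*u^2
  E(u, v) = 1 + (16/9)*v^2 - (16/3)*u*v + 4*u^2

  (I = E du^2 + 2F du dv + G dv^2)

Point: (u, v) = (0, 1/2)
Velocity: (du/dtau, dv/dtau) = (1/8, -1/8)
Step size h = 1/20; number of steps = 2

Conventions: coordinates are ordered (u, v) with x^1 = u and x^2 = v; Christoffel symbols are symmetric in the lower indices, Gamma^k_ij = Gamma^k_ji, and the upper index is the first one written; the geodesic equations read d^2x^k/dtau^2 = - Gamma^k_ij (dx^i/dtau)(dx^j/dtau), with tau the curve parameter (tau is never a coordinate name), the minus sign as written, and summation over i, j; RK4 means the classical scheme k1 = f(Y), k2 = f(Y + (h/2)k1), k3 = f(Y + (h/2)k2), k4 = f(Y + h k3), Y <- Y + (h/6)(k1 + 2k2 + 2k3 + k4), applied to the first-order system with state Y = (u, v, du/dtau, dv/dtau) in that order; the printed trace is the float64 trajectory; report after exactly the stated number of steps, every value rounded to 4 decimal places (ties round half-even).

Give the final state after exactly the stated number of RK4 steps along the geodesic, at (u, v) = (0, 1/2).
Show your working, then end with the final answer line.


f(Y) = (du/dtau, dv/dtau, -Gamma^u_ij Y'^i Y'^j, -Gamma^v_ij Y'^i Y'^j) with the Gammas evaluated at the stage position; h = 0.050000; intermediate values shown to 6 dp
step 0: u = 0.0000, v = 0.5000, du/dtau = 0.1250, dv/dtau = -0.1250
step 1:
  k1: at (u, v) = (0.000000, 0.500000), (du/dtau, dv/dtau) = (0.125000, -0.125000); Gamma_uuu = -0.127660, Gamma_uuv = 0.085106, Gamma_uvv = -0.382979, Gamma_vuu = 0.574468, Gamma_vuv = -0.382979, Gamma_vvv = 1.723404; k1 = (0.125000, -0.125000, 0.010638, -0.047872)
  k2: at (u, v) = (0.003125, 0.496875), (du/dtau, dv/dtau) = (0.125266, -0.126197); Gamma_uuu = -0.127505, Gamma_uuv = 0.085004, Gamma_uvv = -0.382516, Gamma_vuu = 0.578429, Gamma_vuv = -0.385619, Gamma_vvv = 1.735287; k2 = (0.125266, -0.126197, 0.010780, -0.048904)
  k3: at (u, v) = (0.003132, 0.496845), (du/dtau, dv/dtau) = (0.125270, -0.126223); Gamma_uuu = -0.127510, Gamma_uuv = 0.085006, Gamma_uvv = -0.382529, Gamma_vuu = 0.578459, Gamma_vuv = -0.385639, Gamma_vvv = 1.735378; k3 = (0.125270, -0.126223, 0.010784, -0.048921)
  k4: at (u, v) = (0.006263, 0.493689), (du/dtau, dv/dtau) = (0.125539, -0.127446); Gamma_uuu = -0.127339, Gamma_uuv = 0.084893, Gamma_uvv = -0.382018, Gamma_vuu = 0.582497, Gamma_vuv = -0.388332, Gamma_vvv = 1.747492; k4 = (0.125539, -0.127446, 0.010928, -0.049990)
  Y <- Y + (h/6)(k1 + 2k2 + 2k3 + k4): u = 0.0063, v = 0.4937, du/dtau = 0.1255, dv/dtau = -0.1274
step 2:
  k1: at (u, v) = (0.006263, 0.493689), (du/dtau, dv/dtau) = (0.125539, -0.127446); Gamma_uuu = -0.127339, Gamma_uuv = 0.084893, Gamma_uvv = -0.382018, Gamma_vuu = 0.582497, Gamma_vuv = -0.388331, Gamma_vvv = 1.747491; k1 = (0.125539, -0.127446, 0.010928, -0.049990)
  k2: at (u, v) = (0.009402, 0.490503), (du/dtau, dv/dtau) = (0.125812, -0.128696); Gamma_uuu = -0.127152, Gamma_uuv = 0.084768, Gamma_uvv = -0.381456, Gamma_vuu = 0.586612, Gamma_vuv = -0.391075, Gamma_vvv = 1.759837; k2 = (0.125812, -0.128696, 0.011076, -0.051097)
  k3: at (u, v) = (0.009409, 0.490472), (du/dtau, dv/dtau) = (0.125816, -0.128723); Gamma_uuu = -0.127156, Gamma_uuv = 0.084771, Gamma_uvv = -0.381469, Gamma_vuu = 0.586645, Gamma_vuv = -0.391096, Gamma_vvv = 1.759934; k3 = (0.125816, -0.128723, 0.011079, -0.051116)
  k4: at (u, v) = (0.012554, 0.487253), (du/dtau, dv/dtau) = (0.126093, -0.130002); Gamma_uuu = -0.126951, Gamma_uuv = 0.084634, Gamma_uvv = -0.380852, Gamma_vuu = 0.590842, Gamma_vuv = -0.393895, Gamma_vvv = 1.772526; k4 = (0.126093, -0.130002, 0.011230, -0.052264)
  Y <- Y + (h/6)(k1 + 2k2 + 2k3 + k4): u = 0.0126, v = 0.4873, du/dtau = 0.1261, dv/dtau = -0.1300

Answer: u = 0.0126, v = 0.4873, du/dtau = 0.1261, dv/dtau = -0.1300


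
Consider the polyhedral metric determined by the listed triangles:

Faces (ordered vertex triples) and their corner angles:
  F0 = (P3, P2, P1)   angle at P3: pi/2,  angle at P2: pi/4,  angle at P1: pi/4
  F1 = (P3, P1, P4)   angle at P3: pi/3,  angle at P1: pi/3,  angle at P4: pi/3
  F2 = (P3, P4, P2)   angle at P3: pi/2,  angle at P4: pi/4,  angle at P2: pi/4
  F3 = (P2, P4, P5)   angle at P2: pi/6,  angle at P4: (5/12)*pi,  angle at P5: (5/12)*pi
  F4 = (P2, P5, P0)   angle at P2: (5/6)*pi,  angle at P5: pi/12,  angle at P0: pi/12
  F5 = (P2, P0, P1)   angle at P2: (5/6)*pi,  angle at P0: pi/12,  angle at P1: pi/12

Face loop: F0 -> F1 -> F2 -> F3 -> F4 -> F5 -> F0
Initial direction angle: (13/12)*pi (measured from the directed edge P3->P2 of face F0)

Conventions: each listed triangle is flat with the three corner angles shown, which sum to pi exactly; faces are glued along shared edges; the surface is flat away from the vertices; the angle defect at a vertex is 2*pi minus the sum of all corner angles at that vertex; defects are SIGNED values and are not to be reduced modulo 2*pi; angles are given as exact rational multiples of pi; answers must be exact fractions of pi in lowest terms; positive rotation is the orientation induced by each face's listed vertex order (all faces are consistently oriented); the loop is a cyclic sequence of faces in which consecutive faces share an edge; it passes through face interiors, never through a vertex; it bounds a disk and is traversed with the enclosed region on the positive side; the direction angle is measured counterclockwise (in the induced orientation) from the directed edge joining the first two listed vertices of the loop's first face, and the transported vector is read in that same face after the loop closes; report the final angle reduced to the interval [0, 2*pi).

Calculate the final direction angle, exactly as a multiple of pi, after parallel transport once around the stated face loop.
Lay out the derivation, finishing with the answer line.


enclosed vertex P2: corner angles sum to (7/3)*pi, defect = 2*pi - (7/3)*pi = -pi/3
enclosed vertex P3: corner angles sum to (4/3)*pi, defect = 2*pi - (4/3)*pi = (2/3)*pi
holonomy = initial angle + sum of enclosed defects (mod 2*pi), positive in the induced orientation
final angle = (13/12)*pi + pi/3 = (17/12)*pi (mod 2*pi)

Answer: final direction angle = (17/12)*pi


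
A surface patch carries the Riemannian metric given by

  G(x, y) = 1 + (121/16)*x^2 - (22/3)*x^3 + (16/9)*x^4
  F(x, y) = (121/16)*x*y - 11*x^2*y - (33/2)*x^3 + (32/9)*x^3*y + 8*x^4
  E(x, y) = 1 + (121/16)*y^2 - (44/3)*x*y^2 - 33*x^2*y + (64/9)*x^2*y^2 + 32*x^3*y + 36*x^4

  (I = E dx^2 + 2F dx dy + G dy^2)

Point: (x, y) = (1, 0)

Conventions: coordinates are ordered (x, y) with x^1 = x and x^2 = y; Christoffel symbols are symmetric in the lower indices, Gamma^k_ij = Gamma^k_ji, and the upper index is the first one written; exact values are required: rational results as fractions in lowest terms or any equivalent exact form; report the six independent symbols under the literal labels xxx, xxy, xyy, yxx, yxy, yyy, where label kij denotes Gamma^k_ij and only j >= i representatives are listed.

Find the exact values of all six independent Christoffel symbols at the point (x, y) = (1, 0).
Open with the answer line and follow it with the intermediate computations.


Answer: Gamma_xxx = 10368/5617, Gamma_xxy = -72/5617, Gamma_xyy = 0, Gamma_yxx = -2448/5617, Gamma_yxy = 17/5617, Gamma_yyy = 0

E = 37, F = -17/2, G = 433/144 at the point
E_x = 144, E_y = -1, F_x = -35/2, F_y = 17/144, G_x = 17/72, G_y = 0
EG - F^2 = 5617/144;  g^inv = (144/5617) * [[433/144, 17/2], [17/2, 37]]
first-kind symbols [ij,l] = (1/2)(d_i g_jl + d_j g_il - d_l g_ij): [xx,x] = E_x/2 = 72, [xx,y] = F_x - E_y/2 = -17, [xy,x] = E_y/2 = -1/2, [xy,y] = G_x/2 = 17/144, [yy,x] = F_y - G_x/2 = 0, [yy,y] = G_y/2 = 0
Gamma^x_ij = (G*[ij,x] - F*[ij,y])/(EG - F^2), Gamma^y_ij = (E*[ij,y] - F*[ij,x])/(EG - F^2)


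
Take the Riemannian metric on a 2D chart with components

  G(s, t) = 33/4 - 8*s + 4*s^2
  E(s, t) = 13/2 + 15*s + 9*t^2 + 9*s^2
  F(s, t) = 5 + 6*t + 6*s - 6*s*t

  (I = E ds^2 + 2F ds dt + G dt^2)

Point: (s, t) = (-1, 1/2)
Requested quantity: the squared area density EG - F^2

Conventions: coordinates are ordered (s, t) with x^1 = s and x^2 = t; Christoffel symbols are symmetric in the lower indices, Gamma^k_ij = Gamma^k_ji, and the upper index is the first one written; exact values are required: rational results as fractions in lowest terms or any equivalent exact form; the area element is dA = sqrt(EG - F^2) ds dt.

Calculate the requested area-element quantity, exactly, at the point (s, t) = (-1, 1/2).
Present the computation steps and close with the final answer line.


E = 11/4, F = 5, G = 81/4; EG - F^2 = 491/16

Answer: EG - F^2 = 491/16


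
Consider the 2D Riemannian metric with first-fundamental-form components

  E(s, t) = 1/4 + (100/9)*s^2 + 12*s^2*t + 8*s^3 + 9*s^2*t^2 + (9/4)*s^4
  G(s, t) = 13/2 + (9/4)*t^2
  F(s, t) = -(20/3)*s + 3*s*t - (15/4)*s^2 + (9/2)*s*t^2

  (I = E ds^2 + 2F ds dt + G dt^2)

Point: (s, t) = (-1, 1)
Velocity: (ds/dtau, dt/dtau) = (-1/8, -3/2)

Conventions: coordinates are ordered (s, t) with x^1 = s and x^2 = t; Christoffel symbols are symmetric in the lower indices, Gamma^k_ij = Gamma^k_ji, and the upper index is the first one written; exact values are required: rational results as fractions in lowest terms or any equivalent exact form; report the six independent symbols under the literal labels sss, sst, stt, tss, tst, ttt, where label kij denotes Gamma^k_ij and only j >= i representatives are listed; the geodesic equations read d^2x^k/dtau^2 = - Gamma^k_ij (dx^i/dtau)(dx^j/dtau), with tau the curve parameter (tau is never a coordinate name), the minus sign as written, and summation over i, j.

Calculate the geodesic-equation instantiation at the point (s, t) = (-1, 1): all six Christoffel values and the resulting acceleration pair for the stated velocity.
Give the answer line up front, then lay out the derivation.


Answer: Gamma_sss = -7082/6101, Gamma_sst = 3780/6101, Gamma_stt = -2727/6101, Gamma_tss = -8358/6101, Gamma_tst = 1980/6101, Gamma_ttt = 702/30505; accelerations (d^2s/dtau^2, d^2t/dtau^2) = (154525/195232, -148449/976160)

E = 479/18, F = -55/12, G = 35/4 at the point
E_s = -443/9, E_t = 30, F_s = 25/3, F_t = -12, G_s = 0, G_t = 9/2
EG - F^2 = 30505/144;  g^inv = (144/30505) * [[35/4, 55/12], [55/12, 479/18]]
first-kind symbols [ij,l] = (1/2)(d_i g_jl + d_j g_il - d_l g_ij): [ss,s] = E_s/2 = -443/18, [ss,t] = F_s - E_t/2 = -20/3, [st,s] = E_t/2 = 15, [st,t] = G_s/2 = 0, [tt,s] = F_t - G_s/2 = -12, [tt,t] = G_t/2 = 9/4
Gamma^s_ij = (G*[ij,s] - F*[ij,t])/(EG - F^2), Gamma^t_ij = (E*[ij,t] - F*[ij,s])/(EG - F^2)
Gamma_sss = -7082/6101, Gamma_sst = 3780/6101, Gamma_stt = -2727/6101, Gamma_tss = -8358/6101, Gamma_tst = 1980/6101, Gamma_ttt = 702/30505
d^2s/dtau^2 = -(Gamma_sss*(-1/8)^2 + 2*Gamma_sst*(-1/8)*(-3/2) + Gamma_stt*(-3/2)^2) = 154525/195232
d^2t/dtau^2 = -(Gamma_tss*(-1/8)^2 + 2*Gamma_tst*(-1/8)*(-3/2) + Gamma_ttt*(-3/2)^2) = -148449/976160


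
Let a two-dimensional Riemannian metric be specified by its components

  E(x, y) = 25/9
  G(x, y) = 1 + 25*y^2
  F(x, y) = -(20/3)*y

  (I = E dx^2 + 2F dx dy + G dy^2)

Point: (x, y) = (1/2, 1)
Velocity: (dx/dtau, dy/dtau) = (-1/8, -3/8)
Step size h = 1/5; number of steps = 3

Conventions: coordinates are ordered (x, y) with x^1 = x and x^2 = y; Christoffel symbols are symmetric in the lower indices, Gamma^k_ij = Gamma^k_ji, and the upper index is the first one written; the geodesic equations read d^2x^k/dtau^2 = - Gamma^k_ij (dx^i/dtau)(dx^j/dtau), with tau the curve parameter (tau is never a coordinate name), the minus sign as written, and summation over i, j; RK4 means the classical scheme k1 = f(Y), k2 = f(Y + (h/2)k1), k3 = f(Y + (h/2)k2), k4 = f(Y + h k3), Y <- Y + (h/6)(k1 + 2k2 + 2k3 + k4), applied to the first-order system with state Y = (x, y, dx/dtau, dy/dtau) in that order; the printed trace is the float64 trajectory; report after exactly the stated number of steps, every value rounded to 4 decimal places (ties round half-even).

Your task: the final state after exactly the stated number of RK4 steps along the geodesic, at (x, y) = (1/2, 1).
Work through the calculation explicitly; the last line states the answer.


f(Y) = (dx/dtau, dy/dtau, -Gamma^x_ij Y'^i Y'^j, -Gamma^y_ij Y'^i Y'^j) with the Gammas evaluated at the stage position; h = 0.200000; intermediate values shown to 6 dp
step 0: x = 0.5000, y = 1.0000, dx/dtau = -0.1250, dy/dtau = -0.3750
step 1:
  k1: at (x, y) = (0.500000, 1.000000), (dx/dtau, dy/dtau) = (-0.125000, -0.375000); Gamma_xxx = 0.000000, Gamma_xxy = 0.000000, Gamma_xyy = -0.240000, Gamma_yxx = 0.000000, Gamma_yxy = 0.000000, Gamma_yyy = 0.900000; k1 = (-0.125000, -0.375000, 0.033750, -0.126563)
  k2: at (x, y) = (0.487500, 0.962500), (dx/dtau, dy/dtau) = (-0.121625, -0.387656); Gamma_xxx = 0.000000, Gamma_xxy = 0.000000, Gamma_xyy = -0.257024, Gamma_yxx = 0.000000, Gamma_yxy = 0.000000, Gamma_yyy = 0.927695; k2 = (-0.121625, -0.387656, 0.038625, -0.139412)
  k3: at (x, y) = (0.487837, 0.961234), (dx/dtau, dy/dtau) = (-0.121138, -0.388941); Gamma_xxx = 0.000000, Gamma_xxy = 0.000000, Gamma_xyy = -0.257628, Gamma_yxx = 0.000000, Gamma_yxy = 0.000000, Gamma_yyy = 0.928655; k3 = (-0.121138, -0.388941, 0.038973, -0.140482)
  k4: at (x, y) = (0.475772, 0.922212), (dx/dtau, dy/dtau) = (-0.117205, -0.403096); Gamma_xxx = 0.000000, Gamma_xxy = 0.000000, Gamma_xyy = -0.277320, Gamma_yxx = 0.000000, Gamma_yxy = 0.000000, Gamma_yyy = 0.959053; k4 = (-0.117205, -0.403096, 0.045061, -0.155833)
  Y <- Y + (h/6)(k1 + 2k2 + 2k3 + k4): x = 0.4757, y = 0.9223, dx/dtau = -0.1172, dy/dtau = -0.4031
step 2:
  k1: at (x, y) = (0.475742, 0.922290), (dx/dtau, dy/dtau) = (-0.117200, -0.403073); Gamma_xxx = 0.000000, Gamma_xxy = 0.000000, Gamma_xyy = -0.277278, Gamma_yxx = 0.000000, Gamma_yxy = 0.000000, Gamma_yyy = 0.958990; k1 = (-0.117200, -0.403073, 0.045049, -0.155805)
  k2: at (x, y) = (0.464022, 0.881983), (dx/dtau, dy/dtau) = (-0.112695, -0.418653); Gamma_xxx = 0.000000, Gamma_xxy = 0.000000, Gamma_xyy = -0.299961, Gamma_yxx = 0.000000, Gamma_yxy = 0.000000, Gamma_yyy = 0.992101; k2 = (-0.112695, -0.418653, 0.052574, -0.173886)
  k3: at (x, y) = (0.464473, 0.880425), (dx/dtau, dy/dtau) = (-0.111942, -0.420461); Gamma_xxx = 0.000000, Gamma_xxy = 0.000000, Gamma_xyy = -0.300890, Gamma_yxx = 0.000000, Gamma_yxy = 0.000000, Gamma_yyy = 0.993417; k3 = (-0.111942, -0.420461, 0.053194, -0.175624)
  k4: at (x, y) = (0.453354, 0.838198), (dx/dtau, dy/dtau) = (-0.106561, -0.438198); Gamma_xxx = 0.000000, Gamma_xxy = 0.000000, Gamma_xyy = -0.327726, Gamma_yxx = 0.000000, Gamma_yxy = 0.000000, Gamma_yyy = 1.030123; k4 = (-0.106561, -0.438198, 0.062929, -0.197801)
  Y <- Y + (h/6)(k1 + 2k2 + 2k3 + k4): x = 0.4533, y = 0.8383, dx/dtau = -0.1065, dy/dtau = -0.4382
step 3:
  k1: at (x, y) = (0.453308, 0.838307), (dx/dtau, dy/dtau) = (-0.106549, -0.438160); Gamma_xxx = 0.000000, Gamma_xxy = 0.000000, Gamma_xyy = -0.327653, Gamma_yxx = 0.000000, Gamma_yxy = 0.000000, Gamma_yyy = 1.030026; k1 = (-0.106549, -0.438160, 0.062904, -0.197749)
  k2: at (x, y) = (0.442653, 0.794491), (dx/dtau, dy/dtau) = (-0.100259, -0.457935); Gamma_xxx = 0.000000, Gamma_xxy = 0.000000, Gamma_xyy = -0.359231, Gamma_yxx = 0.000000, Gamma_yxy = 0.000000, Gamma_yyy = 1.070271; k2 = (-0.100259, -0.457935, 0.075332, -0.224441)
  k3: at (x, y) = (0.443282, 0.792513), (dx/dtau, dy/dtau) = (-0.099016, -0.460604); Gamma_xxx = 0.000000, Gamma_xxy = 0.000000, Gamma_xyy = -0.360756, Gamma_yxx = 0.000000, Gamma_yxy = 0.000000, Gamma_yyy = 1.072140; k3 = (-0.099016, -0.460604, 0.076537, -0.227461)
  k4: at (x, y) = (0.433505, 0.746186), (dx/dtau, dy/dtau) = (-0.091242, -0.483653); Gamma_xxx = 0.000000, Gamma_xxy = 0.000000, Gamma_xyy = -0.399259, Gamma_yxx = 0.000000, Gamma_yxy = 0.000000, Gamma_yyy = 1.117204; k4 = (-0.091242, -0.483653, 0.093394, -0.261336)
  Y <- Y + (h/6)(k1 + 2k2 + 2k3 + k4): x = 0.4334, y = 0.7463, dx/dtau = -0.0912, dy/dtau = -0.4836

Answer: x = 0.4334, y = 0.7463, dx/dtau = -0.0912, dy/dtau = -0.4836


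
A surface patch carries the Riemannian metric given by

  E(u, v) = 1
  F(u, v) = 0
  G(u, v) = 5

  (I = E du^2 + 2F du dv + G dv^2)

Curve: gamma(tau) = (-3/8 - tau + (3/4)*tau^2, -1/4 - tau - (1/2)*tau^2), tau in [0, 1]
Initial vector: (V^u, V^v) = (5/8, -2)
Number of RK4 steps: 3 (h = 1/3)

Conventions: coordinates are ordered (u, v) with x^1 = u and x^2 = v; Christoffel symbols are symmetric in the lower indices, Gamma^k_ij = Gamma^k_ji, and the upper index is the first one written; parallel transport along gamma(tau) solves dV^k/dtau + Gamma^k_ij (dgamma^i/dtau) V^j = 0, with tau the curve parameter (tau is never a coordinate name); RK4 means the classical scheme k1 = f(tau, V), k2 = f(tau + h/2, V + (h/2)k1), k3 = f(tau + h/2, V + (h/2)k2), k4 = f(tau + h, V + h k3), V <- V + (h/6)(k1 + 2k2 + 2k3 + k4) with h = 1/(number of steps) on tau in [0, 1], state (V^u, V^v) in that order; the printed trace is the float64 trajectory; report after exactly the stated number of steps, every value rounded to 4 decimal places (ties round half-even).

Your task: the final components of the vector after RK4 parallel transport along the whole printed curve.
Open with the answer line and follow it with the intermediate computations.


Answer: V^u = 0.6250, V^v = -2.0000

gamma'(tau) = (-1 + (3/2)*tau, -1 - tau); f(tau, V)^k = -Gamma^k_ij(gamma(tau)) gamma'^i(tau) V^j; h = 1/3; intermediate values shown to 6 dp
curve data and Christoffel symbols at the stage parameters:
  tau = 0.000000: gamma = (-0.375000, -0.250000), gamma' = (-1.000000, -1.000000); Gamma_uuu = 0.000000, Gamma_uuv = 0.000000, Gamma_uvv = 0.000000, Gamma_vuu = 0.000000, Gamma_vuv = 0.000000, Gamma_vvv = 0.000000
  tau = 0.166667: gamma = (-0.520833, -0.430556), gamma' = (-0.750000, -1.166667); Gamma_uuu = 0.000000, Gamma_uuv = 0.000000, Gamma_uvv = 0.000000, Gamma_vuu = 0.000000, Gamma_vuv = 0.000000, Gamma_vvv = 0.000000
  tau = 0.333333: gamma = (-0.625000, -0.638889), gamma' = (-0.500000, -1.333333); Gamma_uuu = 0.000000, Gamma_uuv = 0.000000, Gamma_uvv = 0.000000, Gamma_vuu = 0.000000, Gamma_vuv = 0.000000, Gamma_vvv = 0.000000
  tau = 0.500000: gamma = (-0.687500, -0.875000), gamma' = (-0.250000, -1.500000); Gamma_uuu = 0.000000, Gamma_uuv = 0.000000, Gamma_uvv = 0.000000, Gamma_vuu = 0.000000, Gamma_vuv = 0.000000, Gamma_vvv = 0.000000
  tau = 0.666667: gamma = (-0.708333, -1.138889), gamma' = (0.000000, -1.666667); Gamma_uuu = 0.000000, Gamma_uuv = 0.000000, Gamma_uvv = 0.000000, Gamma_vuu = 0.000000, Gamma_vuv = 0.000000, Gamma_vvv = 0.000000
  tau = 0.833333: gamma = (-0.687500, -1.430556), gamma' = (0.250000, -1.833333); Gamma_uuu = 0.000000, Gamma_uuv = 0.000000, Gamma_uvv = 0.000000, Gamma_vuu = 0.000000, Gamma_vuv = 0.000000, Gamma_vvv = 0.000000
  tau = 1.000000: gamma = (-0.625000, -1.750000), gamma' = (0.500000, -2.000000); Gamma_uuu = 0.000000, Gamma_uuv = 0.000000, Gamma_uvv = 0.000000, Gamma_vuu = 0.000000, Gamma_vuv = 0.000000, Gamma_vvv = 0.000000
step 0: V^u = 0.6250, V^v = -2.0000
step 1: k1 = (0.000000, 0.000000), k2 = (0.000000, 0.000000), k3 = (0.000000, 0.000000), k4 = (0.000000, 0.000000); V <- V + (h/6)(k1 + 2k2 + 2k3 + k4): V^u = 0.6250, V^v = -2.0000
step 2: k1 = (0.000000, 0.000000), k2 = (0.000000, 0.000000), k3 = (0.000000, 0.000000), k4 = (0.000000, 0.000000); V <- V + (h/6)(k1 + 2k2 + 2k3 + k4): V^u = 0.6250, V^v = -2.0000
step 3: k1 = (0.000000, 0.000000), k2 = (0.000000, 0.000000), k3 = (0.000000, 0.000000), k4 = (0.000000, 0.000000); V <- V + (h/6)(k1 + 2k2 + 2k3 + k4): V^u = 0.6250, V^v = -2.0000


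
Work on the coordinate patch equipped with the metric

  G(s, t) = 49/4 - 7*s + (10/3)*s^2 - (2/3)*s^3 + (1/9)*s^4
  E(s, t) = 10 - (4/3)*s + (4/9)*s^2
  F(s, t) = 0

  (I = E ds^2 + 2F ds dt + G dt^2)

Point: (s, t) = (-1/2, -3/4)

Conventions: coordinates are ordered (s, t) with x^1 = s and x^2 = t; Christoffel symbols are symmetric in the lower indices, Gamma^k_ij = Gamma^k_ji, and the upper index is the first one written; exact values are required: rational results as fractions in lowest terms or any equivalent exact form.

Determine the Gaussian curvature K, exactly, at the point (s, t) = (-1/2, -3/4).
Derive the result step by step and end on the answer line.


E = 97/9, F = 0, G = 2401/144, EG - F^2 = 232897/1296 at the point
E_s = -16/9, E_t = 0, F_s = 0, F_t = 0, G_s = -98/9, G_t = 0
E_tt = 0, F_st = 0, G_ss = 9
Apply the Brioschi formula K = (det M1 - det M2)/(EG - F^2)^2 over the derivative matrices of E, F, G.
M1 = [[-E_tt/2 + F_st - G_ss/2, E_s/2, F_s - E_t/2], [F_t - G_s/2, E, F], [G_t/2, F, G]] = [[-9/2, -8/9, 0], [49/9, 97/9, 0], [0, 0, 2401/144]]; det M1 = -16982273/23328
M2 = [[0, E_t/2, G_s/2], [E_t/2, E, F], [G_s/2, F, G]] = [[0, 0, -49/9], [0, 97/9, 0], [-49/9, 0, 2401/144]]; det M2 = -232897/729
det M1 - det M2 = -117649/288; K = -117649/288 / (232897/1296)^2 = -5832/461041

Answer: K = -5832/461041


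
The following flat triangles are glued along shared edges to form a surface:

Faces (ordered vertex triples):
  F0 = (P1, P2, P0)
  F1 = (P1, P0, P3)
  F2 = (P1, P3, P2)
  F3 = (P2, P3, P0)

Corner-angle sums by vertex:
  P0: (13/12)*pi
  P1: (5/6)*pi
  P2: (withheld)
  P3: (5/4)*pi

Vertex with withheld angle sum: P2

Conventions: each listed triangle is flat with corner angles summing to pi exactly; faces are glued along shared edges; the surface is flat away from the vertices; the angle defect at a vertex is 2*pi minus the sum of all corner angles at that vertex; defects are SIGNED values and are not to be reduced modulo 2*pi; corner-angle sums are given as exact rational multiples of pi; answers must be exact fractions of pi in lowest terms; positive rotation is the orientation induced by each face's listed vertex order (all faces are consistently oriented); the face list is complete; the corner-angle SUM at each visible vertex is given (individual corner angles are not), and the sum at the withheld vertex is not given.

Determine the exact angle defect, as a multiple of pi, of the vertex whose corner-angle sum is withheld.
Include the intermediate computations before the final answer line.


V = 4, E = 6, F = 4; chi = V - E + F = 2
Gauss-Bonnet: total defect = 2*pi*chi = 4*pi; visible defects sum to (17/6)*pi

Answer: defect(P2) = (7/6)*pi


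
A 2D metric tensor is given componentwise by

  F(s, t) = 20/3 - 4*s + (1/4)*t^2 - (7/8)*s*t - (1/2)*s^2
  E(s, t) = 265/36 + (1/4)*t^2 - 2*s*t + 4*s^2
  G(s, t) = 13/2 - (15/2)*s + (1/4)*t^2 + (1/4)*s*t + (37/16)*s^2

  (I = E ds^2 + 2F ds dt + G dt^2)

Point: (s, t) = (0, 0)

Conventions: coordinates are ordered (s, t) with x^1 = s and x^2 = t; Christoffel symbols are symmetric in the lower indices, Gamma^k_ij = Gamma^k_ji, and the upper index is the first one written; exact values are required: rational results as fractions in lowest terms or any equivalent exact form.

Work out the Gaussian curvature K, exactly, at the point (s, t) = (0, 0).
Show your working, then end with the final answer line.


E = 265/36, F = 20/3, G = 13/2, EG - F^2 = 245/72 at the point
E_s = 0, E_t = 0, F_s = -4, F_t = 0, G_s = -15/2, G_t = 0
E_tt = 1/2, F_st = -7/8, G_ss = 37/8
Compute both Brioschi determinants and normalise by (EG - F^2)^2.
M1 = [[-E_tt/2 + F_st - G_ss/2, E_s/2, F_s - E_t/2], [F_t - G_s/2, E, F], [G_t/2, F, G]] = [[-55/16, 0, -4], [15/4, 265/36, 20/3], [0, 20/3, 13/2]]; det M1 = -128675/1152
M2 = [[0, E_t/2, G_s/2], [E_t/2, E, F], [G_s/2, F, G]] = [[0, 0, -15/4], [0, 265/36, 20/3], [-15/4, 20/3, 13/2]]; det M2 = -6625/64
det M1 - det M2 = -9425/1152; K = -9425/1152 / (245/72)^2 = -3393/4802

Answer: K = -3393/4802


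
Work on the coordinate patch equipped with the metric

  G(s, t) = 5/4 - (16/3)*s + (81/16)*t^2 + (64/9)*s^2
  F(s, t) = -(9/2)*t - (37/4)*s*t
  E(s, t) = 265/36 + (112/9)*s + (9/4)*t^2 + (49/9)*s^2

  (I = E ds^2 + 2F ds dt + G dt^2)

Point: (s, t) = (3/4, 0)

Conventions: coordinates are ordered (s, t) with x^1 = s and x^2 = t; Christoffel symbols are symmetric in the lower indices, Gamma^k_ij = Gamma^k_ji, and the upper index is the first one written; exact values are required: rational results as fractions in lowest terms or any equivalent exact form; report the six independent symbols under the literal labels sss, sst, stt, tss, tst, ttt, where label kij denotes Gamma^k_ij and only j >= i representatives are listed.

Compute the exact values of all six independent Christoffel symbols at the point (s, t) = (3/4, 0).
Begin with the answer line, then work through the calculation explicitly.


Answer: Gamma_sss = 1484/2845, Gamma_sst = 0, Gamma_stt = -2031/2845, Gamma_tss = 0, Gamma_tst = 32/15, Gamma_ttt = 0

E = 2845/144, F = 0, G = 5/4 at the point
E_s = 371/18, E_t = 0, F_s = 0, F_t = -183/16, G_s = 16/3, G_t = 0
EG - F^2 = 14225/576;  g^inv = (576/14225) * [[5/4, 0], [0, 2845/144]]
first-kind symbols [ij,l] = (1/2)(d_i g_jl + d_j g_il - d_l g_ij): [ss,s] = E_s/2 = 371/36, [ss,t] = F_s - E_t/2 = 0, [st,s] = E_t/2 = 0, [st,t] = G_s/2 = 8/3, [tt,s] = F_t - G_s/2 = -677/48, [tt,t] = G_t/2 = 0
Gamma^s_ij = (G*[ij,s] - F*[ij,t])/(EG - F^2), Gamma^t_ij = (E*[ij,t] - F*[ij,s])/(EG - F^2)


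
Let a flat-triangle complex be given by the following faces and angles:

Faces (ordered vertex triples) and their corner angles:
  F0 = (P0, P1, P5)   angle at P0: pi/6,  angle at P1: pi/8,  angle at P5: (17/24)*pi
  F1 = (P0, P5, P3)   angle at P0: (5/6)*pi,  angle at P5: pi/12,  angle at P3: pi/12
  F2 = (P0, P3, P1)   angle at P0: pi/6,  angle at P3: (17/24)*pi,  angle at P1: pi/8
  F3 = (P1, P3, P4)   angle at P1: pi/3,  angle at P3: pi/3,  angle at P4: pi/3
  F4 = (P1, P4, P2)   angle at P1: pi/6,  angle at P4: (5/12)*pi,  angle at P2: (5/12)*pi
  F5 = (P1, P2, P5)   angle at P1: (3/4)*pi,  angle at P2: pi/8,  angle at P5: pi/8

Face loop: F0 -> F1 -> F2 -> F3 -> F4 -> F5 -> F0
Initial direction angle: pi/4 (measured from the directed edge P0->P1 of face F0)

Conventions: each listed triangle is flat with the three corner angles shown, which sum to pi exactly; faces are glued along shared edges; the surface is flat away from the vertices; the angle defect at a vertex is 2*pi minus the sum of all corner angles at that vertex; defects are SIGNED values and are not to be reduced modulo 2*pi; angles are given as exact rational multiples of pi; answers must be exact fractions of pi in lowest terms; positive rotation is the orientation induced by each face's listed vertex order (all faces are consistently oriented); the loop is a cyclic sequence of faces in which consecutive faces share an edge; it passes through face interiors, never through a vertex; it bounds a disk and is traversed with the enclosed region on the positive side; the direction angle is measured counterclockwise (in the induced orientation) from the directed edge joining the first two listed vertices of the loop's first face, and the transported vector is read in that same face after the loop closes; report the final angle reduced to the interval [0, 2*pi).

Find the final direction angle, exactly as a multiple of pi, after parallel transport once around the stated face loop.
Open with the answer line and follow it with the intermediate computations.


Answer: final direction angle = (19/12)*pi

enclosed vertex P0: corner angles sum to (7/6)*pi, defect = 2*pi - (7/6)*pi = (5/6)*pi
enclosed vertex P1: corner angles sum to (3/2)*pi, defect = 2*pi - (3/2)*pi = pi/2
final direction = starting direction + enclosed defect total, reduced mod 2*pi (induced orientation)
final angle = pi/4 + (4/3)*pi = (19/12)*pi (mod 2*pi)


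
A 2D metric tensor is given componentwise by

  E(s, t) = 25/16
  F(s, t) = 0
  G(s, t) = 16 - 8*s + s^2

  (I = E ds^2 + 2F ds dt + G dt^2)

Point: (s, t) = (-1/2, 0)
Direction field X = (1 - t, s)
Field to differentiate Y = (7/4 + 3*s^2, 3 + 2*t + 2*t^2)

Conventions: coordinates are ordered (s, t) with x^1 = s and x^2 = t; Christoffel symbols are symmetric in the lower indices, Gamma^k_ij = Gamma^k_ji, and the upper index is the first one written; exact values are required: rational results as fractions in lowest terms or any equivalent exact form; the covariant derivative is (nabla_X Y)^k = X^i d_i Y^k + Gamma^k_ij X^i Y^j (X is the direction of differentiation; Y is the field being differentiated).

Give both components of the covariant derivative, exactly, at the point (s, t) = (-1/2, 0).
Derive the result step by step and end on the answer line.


E = 25/16, F = 0, G = 81/4 at the point
E_s = 0, E_t = 0, F_s = 0, F_t = 0, G_s = -9, G_t = 0
EG - F^2 = 2025/64;  g^inv = (64/2025) * [[81/4, 0], [0, 25/16]]
first-kind symbols [ij,l] = (1/2)(d_i g_jl + d_j g_il - d_l g_ij): [ss,s] = E_s/2 = 0, [ss,t] = F_s - E_t/2 = 0, [st,s] = E_t/2 = 0, [st,t] = G_s/2 = -9/2, [tt,s] = F_t - G_s/2 = 9/2, [tt,t] = G_t/2 = 0
Gamma^s_ij = (G*[ij,s] - F*[ij,t])/(EG - F^2), Gamma^t_ij = (E*[ij,t] - F*[ij,s])/(EG - F^2)
Gamma_sss = 0, Gamma_sst = 0, Gamma_stt = 72/25, Gamma_tss = 0, Gamma_tst = -2/9, Gamma_ttt = 0
X = (1, -1/2), Y = (5/2, 3) at the point

Answer: (nabla_X Y)^s = -183/25, (nabla_X Y)^t = -25/18


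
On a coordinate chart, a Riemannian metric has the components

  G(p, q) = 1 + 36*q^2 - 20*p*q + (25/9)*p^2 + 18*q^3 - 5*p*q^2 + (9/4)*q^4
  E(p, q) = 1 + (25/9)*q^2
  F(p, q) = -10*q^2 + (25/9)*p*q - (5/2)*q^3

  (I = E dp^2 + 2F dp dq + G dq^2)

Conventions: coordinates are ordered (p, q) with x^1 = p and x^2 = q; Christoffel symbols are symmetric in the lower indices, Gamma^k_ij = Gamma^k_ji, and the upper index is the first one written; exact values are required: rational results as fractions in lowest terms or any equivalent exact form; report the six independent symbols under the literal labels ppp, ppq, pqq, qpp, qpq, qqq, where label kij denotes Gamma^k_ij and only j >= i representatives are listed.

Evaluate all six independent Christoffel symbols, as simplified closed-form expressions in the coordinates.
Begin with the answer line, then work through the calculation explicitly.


Answer: Gamma_ppp = 0, Gamma_ppq = 100*q/(100*p^2 - 180*p*q^2 - 720*p*q + 81*q^4 + 648*q^3 + 1396*q^2 + 36), Gamma_pqq = (-180*q^2 - 360*q)/(100*p^2 - 180*p*q^2 - 720*p*q + 81*q^4 + 648*q^3 + 1396*q^2 + 36), Gamma_qpp = 0, Gamma_qpq = (100*p - 90*q^2 - 360*q)/(100*p^2 - 180*p*q^2 - 720*p*q + 81*q^4 + 648*q^3 + 1396*q^2 + 36), Gamma_qqq = (-180*p*q - 360*p + 162*q^3 + 972*q^2 + 1296*q)/(100*p^2 - 180*p*q^2 - 720*p*q + 81*q^4 + 648*q^3 + 1396*q^2 + 36)

E = 1 + (25/9)*q^2; F = -10*q^2 + (25/9)*p*q - (5/2)*q^3; G = 1 + 36*q^2 - 20*p*q + (25/9)*p^2 + 18*q^3 - 5*p*q^2 + (9/4)*q^4
Gamma^k_ij = (1/2) g^{kl} (d_i g_jl + d_j g_il - d_l g_ij), with g^inv = (1/(EG-F^2)) [[G, -F], [-F, E]]
first partials: E_p = 0, E_q = (50/9)*q, F_p = (25/9)*q, F_q = -20*q + (25/9)*p - (15/2)*q^2, G_p = -20*q + (50/9)*p - 5*q^2, G_q = 72*q - 20*p + 54*q^2 - 10*p*q + 9*q^3
D = EG - F^2 = 1 + (349/9)*q^2 - 20*p*q + (25/9)*p^2 + 18*q^3 - 5*p*q^2 + (9/4)*q^4
expanded: Gamma^p_pp = (G E_p - 2F F_p + F E_q)/(2D), Gamma^p_pq = (G E_q - F G_p)/(2D), Gamma^p_qq = (2G F_q - G G_p - F G_q)/(2D), Gamma^q_pp = (2E F_p - E E_q - F E_p)/(2D), Gamma^q_pq = (E G_p - F E_q)/(2D), Gamma^q_qq = (E G_q - 2F F_q + F G_p)/(2D); substitute and cancel common factors


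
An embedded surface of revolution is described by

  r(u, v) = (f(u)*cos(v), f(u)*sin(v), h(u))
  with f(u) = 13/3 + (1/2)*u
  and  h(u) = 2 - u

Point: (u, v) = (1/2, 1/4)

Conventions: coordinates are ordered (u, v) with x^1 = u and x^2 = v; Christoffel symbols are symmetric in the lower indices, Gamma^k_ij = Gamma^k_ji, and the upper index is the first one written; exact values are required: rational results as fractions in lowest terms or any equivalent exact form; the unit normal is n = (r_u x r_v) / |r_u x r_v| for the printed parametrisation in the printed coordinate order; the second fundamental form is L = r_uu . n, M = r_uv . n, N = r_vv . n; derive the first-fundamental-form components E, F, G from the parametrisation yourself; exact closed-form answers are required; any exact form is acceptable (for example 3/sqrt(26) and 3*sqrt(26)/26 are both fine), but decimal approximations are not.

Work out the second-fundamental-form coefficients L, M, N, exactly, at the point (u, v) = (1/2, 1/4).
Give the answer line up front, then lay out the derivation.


Answer: L = 0, M = 0, N = -11*sqrt(5)/6

f = 55/12, f' = 1/2, f'' = 0, h' = -1, h'' = 0
E = 5/4, F = 0, G = 3025/144; answer radicand W^2 = 5/4
unnormalised second-form numerators: l = 0, m = 0, n = -55/12; L = l/sqrt(5/4), and similarly M = m/sqrt(W^2), N = n/sqrt(W^2)


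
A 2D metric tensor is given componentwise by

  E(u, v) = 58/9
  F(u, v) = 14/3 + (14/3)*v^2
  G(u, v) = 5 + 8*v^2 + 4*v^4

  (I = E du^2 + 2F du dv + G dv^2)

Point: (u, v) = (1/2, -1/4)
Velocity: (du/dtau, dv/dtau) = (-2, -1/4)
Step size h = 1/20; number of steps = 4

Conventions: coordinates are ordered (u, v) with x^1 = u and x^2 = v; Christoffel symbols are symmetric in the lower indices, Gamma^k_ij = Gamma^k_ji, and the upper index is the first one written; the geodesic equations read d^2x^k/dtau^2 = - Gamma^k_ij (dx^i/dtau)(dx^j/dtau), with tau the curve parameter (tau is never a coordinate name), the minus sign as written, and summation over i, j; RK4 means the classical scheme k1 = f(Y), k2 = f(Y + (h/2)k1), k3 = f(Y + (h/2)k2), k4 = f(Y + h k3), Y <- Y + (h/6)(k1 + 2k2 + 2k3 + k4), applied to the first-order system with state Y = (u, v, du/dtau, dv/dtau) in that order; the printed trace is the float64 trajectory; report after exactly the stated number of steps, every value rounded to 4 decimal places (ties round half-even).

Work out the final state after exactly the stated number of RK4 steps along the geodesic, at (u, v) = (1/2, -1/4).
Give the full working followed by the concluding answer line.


f(Y) = (du/dtau, dv/dtau, -Gamma^u_ij Y'^i Y'^j, -Gamma^v_ij Y'^i Y'^j) with the Gammas evaluated at the stage position; h = 0.050000; intermediate values shown to 6 dp
step 0: u = 0.5000, v = -0.2500, du/dtau = -2.0000, dv/dtau = -0.2500
step 1:
  k1: at (u, v) = (0.500000, -0.250000), (du/dtau, dv/dtau) = (-2.000000, -0.250000); Gamma_uuu = 0.000000, Gamma_uuv = 0.000000, Gamma_uvv = -0.212894, Gamma_vuu = 0.000000, Gamma_vuv = 0.000000, Gamma_vvv = -0.193886; k1 = (-2.000000, -0.250000, 0.013306, 0.012118)
  k2: at (u, v) = (0.450000, -0.256250), (du/dtau, dv/dtau) = (-1.999667, -0.249697); Gamma_uuu = 0.000000, Gamma_uuv = 0.000000, Gamma_uvv = -0.217681, Gamma_vuu = 0.000000, Gamma_vuv = 0.000000, Gamma_vvv = -0.198836; k2 = (-1.999667, -0.249697, 0.013572, 0.012397)
  k3: at (u, v) = (0.450008, -0.256242), (du/dtau, dv/dtau) = (-1.999661, -0.249690); Gamma_uuu = 0.000000, Gamma_uuv = 0.000000, Gamma_uvv = -0.217676, Gamma_vuu = 0.000000, Gamma_vuv = 0.000000, Gamma_vvv = -0.198830; k3 = (-1.999661, -0.249690, 0.013571, 0.012396)
  k4: at (u, v) = (0.400017, -0.262485), (du/dtau, dv/dtau) = (-1.999321, -0.249380); Gamma_uuu = 0.000000, Gamma_uuv = 0.000000, Gamma_uvv = -0.222419, Gamma_vuu = 0.000000, Gamma_vuv = 0.000000, Gamma_vvv = -0.203780; k4 = (-1.999321, -0.249380, 0.013832, 0.012673)
  Y <- Y + (h/6)(k1 + 2k2 + 2k3 + k4): u = 0.4000, v = -0.2625, du/dtau = -1.9993, dv/dtau = -0.2494
step 2:
  k1: at (u, v) = (0.400017, -0.262485), (du/dtau, dv/dtau) = (-1.999321, -0.249380); Gamma_uuu = 0.000000, Gamma_uuv = 0.000000, Gamma_uvv = -0.222419, Gamma_vuu = 0.000000, Gamma_vuv = 0.000000, Gamma_vvv = -0.203780; k1 = (-1.999321, -0.249380, 0.013832, 0.012673)
  k2: at (u, v) = (0.350034, -0.268719), (du/dtau, dv/dtau) = (-1.998976, -0.249063); Gamma_uuu = 0.000000, Gamma_uuv = 0.000000, Gamma_uvv = -0.227117, Gamma_vuu = 0.000000, Gamma_vuv = 0.000000, Gamma_vvv = -0.208729; k2 = (-1.998976, -0.249063, 0.014089, 0.012948)
  k3: at (u, v) = (0.350042, -0.268711), (du/dtau, dv/dtau) = (-1.998969, -0.249056); Gamma_uuu = 0.000000, Gamma_uuv = 0.000000, Gamma_uvv = -0.227111, Gamma_vuu = 0.000000, Gamma_vuv = 0.000000, Gamma_vvv = -0.208722; k3 = (-1.998969, -0.249056, 0.014087, 0.012947)
  k4: at (u, v) = (0.300068, -0.274937), (du/dtau, dv/dtau) = (-1.998617, -0.248733); Gamma_uuu = 0.000000, Gamma_uuv = 0.000000, Gamma_uvv = -0.231763, Gamma_vuu = 0.000000, Gamma_vuv = 0.000000, Gamma_vvv = -0.213670; k4 = (-1.998617, -0.248733, 0.014339, 0.013219)
  Y <- Y + (h/6)(k1 + 2k2 + 2k3 + k4): u = 0.3001, v = -0.2749, du/dtau = -1.9986, dv/dtau = -0.2487
step 3:
  k1: at (u, v) = (0.300068, -0.274938), (du/dtau, dv/dtau) = (-1.998617, -0.248733); Gamma_uuu = 0.000000, Gamma_uuv = 0.000000, Gamma_uvv = -0.231763, Gamma_vuu = 0.000000, Gamma_vuv = 0.000000, Gamma_vvv = -0.213670; k1 = (-1.998617, -0.248733, 0.014339, 0.013219)
  k2: at (u, v) = (0.250103, -0.281156), (du/dtau, dv/dtau) = (-1.998259, -0.248402); Gamma_uuu = 0.000000, Gamma_uuv = 0.000000, Gamma_uvv = -0.236368, Gamma_vuu = 0.000000, Gamma_vuv = 0.000000, Gamma_vvv = -0.218617; k2 = (-1.998259, -0.248402, 0.014585, 0.013489)
  k3: at (u, v) = (0.250112, -0.281148), (du/dtau, dv/dtau) = (-1.998252, -0.248396); Gamma_uuu = 0.000000, Gamma_uuv = 0.000000, Gamma_uvv = -0.236362, Gamma_vuu = 0.000000, Gamma_vuv = 0.000000, Gamma_vvv = -0.218610; k3 = (-1.998252, -0.248396, 0.014584, 0.013488)
  k4: at (u, v) = (0.200156, -0.287357), (du/dtau, dv/dtau) = (-1.997888, -0.248058); Gamma_uuu = 0.000000, Gamma_uuv = 0.000000, Gamma_uvv = -0.240920, Gamma_vuu = 0.000000, Gamma_vuv = 0.000000, Gamma_vvv = -0.223555; k4 = (-1.997888, -0.248058, 0.014825, 0.013756)
  Y <- Y + (h/6)(k1 + 2k2 + 2k3 + k4): u = 0.2002, v = -0.2874, du/dtau = -1.9979, dv/dtau = -0.2481
step 4:
  k1: at (u, v) = (0.200156, -0.287357), (du/dtau, dv/dtau) = (-1.997888, -0.248058); Gamma_uuu = 0.000000, Gamma_uuv = 0.000000, Gamma_uvv = -0.240921, Gamma_vuu = 0.000000, Gamma_vuv = 0.000000, Gamma_vvv = -0.223555; k1 = (-1.997888, -0.248058, 0.014825, 0.013756)
  k2: at (u, v) = (0.150208, -0.293559), (du/dtau, dv/dtau) = (-1.997517, -0.247715); Gamma_uuu = 0.000000, Gamma_uuv = 0.000000, Gamma_uvv = -0.245431, Gamma_vuu = 0.000000, Gamma_vuv = 0.000000, Gamma_vvv = -0.228498; k2 = (-1.997517, -0.247715, 0.015060, 0.014021)
  k3: at (u, v) = (0.150218, -0.293550), (du/dtau, dv/dtau) = (-1.997511, -0.247708); Gamma_uuu = 0.000000, Gamma_uuv = 0.000000, Gamma_uvv = -0.245425, Gamma_vuu = 0.000000, Gamma_vuv = 0.000000, Gamma_vvv = -0.228491; k3 = (-1.997511, -0.247708, 0.015059, 0.014020)
  k4: at (u, v) = (0.100280, -0.299743), (du/dtau, dv/dtau) = (-1.997135, -0.247357); Gamma_uuu = 0.000000, Gamma_uuv = 0.000000, Gamma_uvv = -0.249886, Gamma_vuu = 0.000000, Gamma_vuv = 0.000000, Gamma_vvv = -0.233432; k4 = (-1.997135, -0.247357, 0.015289, 0.014283)
  Y <- Y + (h/6)(k1 + 2k2 + 2k3 + k4): u = 0.1003, v = -0.2997, du/dtau = -1.9971, dv/dtau = -0.2474

Answer: u = 0.1003, v = -0.2997, du/dtau = -1.9971, dv/dtau = -0.2474
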